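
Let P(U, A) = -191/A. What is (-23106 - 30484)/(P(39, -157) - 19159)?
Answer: 4206815/1503886 ≈ 2.7973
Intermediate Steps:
(-23106 - 30484)/(P(39, -157) - 19159) = (-23106 - 30484)/(-191/(-157) - 19159) = -53590/(-191*(-1/157) - 19159) = -53590/(191/157 - 19159) = -53590/(-3007772/157) = -53590*(-157/3007772) = 4206815/1503886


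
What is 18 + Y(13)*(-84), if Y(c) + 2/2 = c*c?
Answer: -14094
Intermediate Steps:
Y(c) = -1 + c**2 (Y(c) = -1 + c*c = -1 + c**2)
18 + Y(13)*(-84) = 18 + (-1 + 13**2)*(-84) = 18 + (-1 + 169)*(-84) = 18 + 168*(-84) = 18 - 14112 = -14094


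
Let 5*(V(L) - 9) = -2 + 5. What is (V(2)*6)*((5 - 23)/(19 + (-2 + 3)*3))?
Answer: -2592/55 ≈ -47.127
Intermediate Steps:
V(L) = 48/5 (V(L) = 9 + (-2 + 5)/5 = 9 + (⅕)*3 = 9 + ⅗ = 48/5)
(V(2)*6)*((5 - 23)/(19 + (-2 + 3)*3)) = ((48/5)*6)*((5 - 23)/(19 + (-2 + 3)*3)) = 288*(-18/(19 + 1*3))/5 = 288*(-18/(19 + 3))/5 = 288*(-18/22)/5 = 288*(-18*1/22)/5 = (288/5)*(-9/11) = -2592/55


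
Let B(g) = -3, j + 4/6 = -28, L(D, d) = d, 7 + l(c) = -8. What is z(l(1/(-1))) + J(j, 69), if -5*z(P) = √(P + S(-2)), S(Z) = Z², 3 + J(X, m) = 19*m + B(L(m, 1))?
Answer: 1305 - I*√11/5 ≈ 1305.0 - 0.66333*I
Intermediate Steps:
l(c) = -15 (l(c) = -7 - 8 = -15)
j = -86/3 (j = -⅔ - 28 = -86/3 ≈ -28.667)
J(X, m) = -6 + 19*m (J(X, m) = -3 + (19*m - 3) = -3 + (-3 + 19*m) = -6 + 19*m)
z(P) = -√(4 + P)/5 (z(P) = -√(P + (-2)²)/5 = -√(P + 4)/5 = -√(4 + P)/5)
z(l(1/(-1))) + J(j, 69) = -√(4 - 15)/5 + (-6 + 19*69) = -I*√11/5 + (-6 + 1311) = -I*√11/5 + 1305 = 1305 - I*√11/5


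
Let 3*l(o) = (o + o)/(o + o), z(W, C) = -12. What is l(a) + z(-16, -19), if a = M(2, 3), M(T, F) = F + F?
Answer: -35/3 ≈ -11.667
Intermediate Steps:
M(T, F) = 2*F
a = 6 (a = 2*3 = 6)
l(o) = ⅓ (l(o) = ((o + o)/(o + o))/3 = ((2*o)/((2*o)))/3 = ((2*o)*(1/(2*o)))/3 = (⅓)*1 = ⅓)
l(a) + z(-16, -19) = ⅓ - 12 = -35/3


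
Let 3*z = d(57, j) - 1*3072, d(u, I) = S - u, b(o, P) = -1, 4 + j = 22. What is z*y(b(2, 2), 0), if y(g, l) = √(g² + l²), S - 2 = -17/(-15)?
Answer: -46888/45 ≈ -1042.0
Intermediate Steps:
j = 18 (j = -4 + 22 = 18)
S = 47/15 (S = 2 - 17/(-15) = 2 - 17*(-1/15) = 2 + 17/15 = 47/15 ≈ 3.1333)
d(u, I) = 47/15 - u
z = -46888/45 (z = ((47/15 - 1*57) - 1*3072)/3 = ((47/15 - 57) - 3072)/3 = (-808/15 - 3072)/3 = (⅓)*(-46888/15) = -46888/45 ≈ -1042.0)
z*y(b(2, 2), 0) = -46888*√((-1)² + 0²)/45 = -46888*√(1 + 0)/45 = -46888*√1/45 = -46888/45*1 = -46888/45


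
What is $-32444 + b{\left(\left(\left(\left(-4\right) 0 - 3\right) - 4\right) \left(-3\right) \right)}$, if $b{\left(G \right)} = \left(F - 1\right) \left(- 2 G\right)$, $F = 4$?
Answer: $-32570$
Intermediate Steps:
$b{\left(G \right)} = - 6 G$ ($b{\left(G \right)} = \left(4 - 1\right) \left(- 2 G\right) = 3 \left(- 2 G\right) = - 6 G$)
$-32444 + b{\left(\left(\left(\left(-4\right) 0 - 3\right) - 4\right) \left(-3\right) \right)} = -32444 - 6 \left(\left(\left(-4\right) 0 - 3\right) - 4\right) \left(-3\right) = -32444 - 6 \left(\left(0 - 3\right) - 4\right) \left(-3\right) = -32444 - 6 \left(-3 - 4\right) \left(-3\right) = -32444 - 6 \left(\left(-7\right) \left(-3\right)\right) = -32444 - 126 = -32570$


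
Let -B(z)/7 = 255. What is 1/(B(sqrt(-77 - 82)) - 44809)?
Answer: -1/46594 ≈ -2.1462e-5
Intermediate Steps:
B(z) = -1785 (B(z) = -7*255 = -1785)
1/(B(sqrt(-77 - 82)) - 44809) = 1/(-1785 - 44809) = 1/(-46594) = -1/46594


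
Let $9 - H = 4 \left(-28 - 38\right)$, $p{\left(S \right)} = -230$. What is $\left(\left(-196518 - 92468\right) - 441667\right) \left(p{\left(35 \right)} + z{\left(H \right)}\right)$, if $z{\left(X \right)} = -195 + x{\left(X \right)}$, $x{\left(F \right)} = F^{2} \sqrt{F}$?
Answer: $310527525 - 54454837437 \sqrt{273} \approx -8.9943 \cdot 10^{11}$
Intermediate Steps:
$x{\left(F \right)} = F^{\frac{5}{2}}$
$H = 273$ ($H = 9 - 4 \left(-28 - 38\right) = 9 - 4 \left(-66\right) = 9 - -264 = 9 + 264 = 273$)
$z{\left(X \right)} = -195 + X^{\frac{5}{2}}$
$\left(\left(-196518 - 92468\right) - 441667\right) \left(p{\left(35 \right)} + z{\left(H \right)}\right) = \left(\left(-196518 - 92468\right) - 441667\right) \left(-230 - \left(195 - 273^{\frac{5}{2}}\right)\right) = \left(\left(-196518 - 92468\right) - 441667\right) \left(-230 - \left(195 - 74529 \sqrt{273}\right)\right) = \left(-288986 - 441667\right) \left(-425 + 74529 \sqrt{273}\right) = - 730653 \left(-425 + 74529 \sqrt{273}\right) = 310527525 - 54454837437 \sqrt{273}$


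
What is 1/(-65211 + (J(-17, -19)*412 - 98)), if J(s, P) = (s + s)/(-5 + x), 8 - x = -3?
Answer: -3/202931 ≈ -1.4783e-5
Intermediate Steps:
x = 11 (x = 8 - 1*(-3) = 8 + 3 = 11)
J(s, P) = s/3 (J(s, P) = (s + s)/(-5 + 11) = (2*s)/6 = (2*s)*(1/6) = s/3)
1/(-65211 + (J(-17, -19)*412 - 98)) = 1/(-65211 + (((1/3)*(-17))*412 - 98)) = 1/(-65211 + (-17/3*412 - 98)) = 1/(-65211 + (-7004/3 - 98)) = 1/(-65211 - 7298/3) = 1/(-202931/3) = -3/202931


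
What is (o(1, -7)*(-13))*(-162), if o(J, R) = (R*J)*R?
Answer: 103194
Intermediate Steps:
o(J, R) = J*R**2 (o(J, R) = (J*R)*R = J*R**2)
(o(1, -7)*(-13))*(-162) = ((1*(-7)**2)*(-13))*(-162) = ((1*49)*(-13))*(-162) = (49*(-13))*(-162) = -637*(-162) = 103194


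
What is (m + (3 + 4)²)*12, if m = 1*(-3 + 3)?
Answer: 588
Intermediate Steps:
m = 0 (m = 1*0 = 0)
(m + (3 + 4)²)*12 = (0 + (3 + 4)²)*12 = (0 + 7²)*12 = (0 + 49)*12 = 49*12 = 588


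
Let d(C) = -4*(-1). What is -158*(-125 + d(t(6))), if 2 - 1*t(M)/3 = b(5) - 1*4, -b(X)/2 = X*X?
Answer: 19118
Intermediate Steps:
b(X) = -2*X**2 (b(X) = -2*X*X = -2*X**2)
t(M) = 168 (t(M) = 6 - 3*(-2*5**2 - 1*4) = 6 - 3*(-2*25 - 4) = 6 - 3*(-50 - 4) = 6 - 3*(-54) = 6 + 162 = 168)
d(C) = 4
-158*(-125 + d(t(6))) = -158*(-125 + 4) = -158*(-121) = 19118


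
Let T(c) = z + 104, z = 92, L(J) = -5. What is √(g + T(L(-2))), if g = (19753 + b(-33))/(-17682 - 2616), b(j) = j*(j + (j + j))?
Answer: √20071616406/10149 ≈ 13.959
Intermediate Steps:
b(j) = 3*j² (b(j) = j*(j + 2*j) = j*(3*j) = 3*j²)
T(c) = 196 (T(c) = 92 + 104 = 196)
g = -11510/10149 (g = (19753 + 3*(-33)²)/(-17682 - 2616) = (19753 + 3*1089)/(-20298) = (19753 + 3267)*(-1/20298) = 23020*(-1/20298) = -11510/10149 ≈ -1.1341)
√(g + T(L(-2))) = √(-11510/10149 + 196) = √(1977694/10149) = √20071616406/10149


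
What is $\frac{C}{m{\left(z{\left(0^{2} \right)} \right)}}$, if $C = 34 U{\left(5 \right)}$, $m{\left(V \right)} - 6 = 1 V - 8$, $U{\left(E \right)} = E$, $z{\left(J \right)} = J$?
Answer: $-85$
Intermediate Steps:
$m{\left(V \right)} = -2 + V$ ($m{\left(V \right)} = 6 + \left(1 V - 8\right) = 6 + \left(V - 8\right) = 6 + \left(-8 + V\right) = -2 + V$)
$C = 170$ ($C = 34 \cdot 5 = 170$)
$\frac{C}{m{\left(z{\left(0^{2} \right)} \right)}} = \frac{170}{-2 + 0^{2}} = \frac{170}{-2 + 0} = \frac{170}{-2} = 170 \left(- \frac{1}{2}\right) = -85$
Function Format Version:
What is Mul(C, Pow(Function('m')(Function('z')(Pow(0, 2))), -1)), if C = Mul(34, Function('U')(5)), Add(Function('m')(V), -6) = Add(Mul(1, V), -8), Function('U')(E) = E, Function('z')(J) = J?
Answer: -85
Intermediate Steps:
Function('m')(V) = Add(-2, V) (Function('m')(V) = Add(6, Add(Mul(1, V), -8)) = Add(6, Add(V, -8)) = Add(6, Add(-8, V)) = Add(-2, V))
C = 170 (C = Mul(34, 5) = 170)
Mul(C, Pow(Function('m')(Function('z')(Pow(0, 2))), -1)) = Mul(170, Pow(Add(-2, Pow(0, 2)), -1)) = Mul(170, Pow(Add(-2, 0), -1)) = Mul(170, Pow(-2, -1)) = Mul(170, Rational(-1, 2)) = -85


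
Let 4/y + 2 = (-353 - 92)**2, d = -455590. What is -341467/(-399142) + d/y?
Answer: -4501189123057634/199571 ≈ -2.2554e+10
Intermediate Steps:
y = 4/198023 (y = 4/(-2 + (-353 - 92)**2) = 4/(-2 + (-445)**2) = 4/(-2 + 198025) = 4/198023 ≈ 2.0200e-5)
-341467/(-399142) + d/y = -341467/(-399142) - 455590/4/198023 = -341467*(-1/399142) - 455590*198023/4 = 341467/399142 - 45108649285/2 = -4501189123057634/199571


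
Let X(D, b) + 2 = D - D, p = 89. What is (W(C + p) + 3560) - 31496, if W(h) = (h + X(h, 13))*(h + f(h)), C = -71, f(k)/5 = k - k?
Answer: -27648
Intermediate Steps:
f(k) = 0 (f(k) = 5*(k - k) = 5*0 = 0)
X(D, b) = -2 (X(D, b) = -2 + (D - D) = -2 + 0 = -2)
W(h) = h*(-2 + h) (W(h) = (h - 2)*(h + 0) = (-2 + h)*h = h*(-2 + h))
(W(C + p) + 3560) - 31496 = ((-71 + 89)*(-2 + (-71 + 89)) + 3560) - 31496 = (18*(-2 + 18) + 3560) - 31496 = (18*16 + 3560) - 31496 = (288 + 3560) - 31496 = 3848 - 31496 = -27648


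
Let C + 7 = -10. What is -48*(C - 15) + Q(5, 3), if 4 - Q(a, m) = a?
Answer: 1535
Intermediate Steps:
C = -17 (C = -7 - 10 = -17)
Q(a, m) = 4 - a
-48*(C - 15) + Q(5, 3) = -48*(-17 - 15) + (4 - 1*5) = -48*(-32) + (4 - 5) = 1536 - 1 = 1535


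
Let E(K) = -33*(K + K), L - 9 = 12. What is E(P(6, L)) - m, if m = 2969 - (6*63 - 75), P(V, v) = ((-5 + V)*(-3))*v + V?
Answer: 1096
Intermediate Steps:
L = 21 (L = 9 + 12 = 21)
P(V, v) = V + v*(15 - 3*V) (P(V, v) = (15 - 3*V)*v + V = v*(15 - 3*V) + V = V + v*(15 - 3*V))
E(K) = -66*K
m = 2666 (m = 2969 - (378 - 75) = 2969 - 1*303 = 2969 - 303 = 2666)
E(P(6, L)) - m = -66*(6 + 15*21 - 3*6*21) - 1*2666 = -66*(6 + 315 - 378) - 2666 = -66*(-57) - 2666 = 3762 - 2666 = 1096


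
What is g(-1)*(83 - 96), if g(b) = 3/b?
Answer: 39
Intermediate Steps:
g(-1)*(83 - 96) = (3/(-1))*(83 - 96) = (3*(-1))*(-13) = -3*(-13) = 39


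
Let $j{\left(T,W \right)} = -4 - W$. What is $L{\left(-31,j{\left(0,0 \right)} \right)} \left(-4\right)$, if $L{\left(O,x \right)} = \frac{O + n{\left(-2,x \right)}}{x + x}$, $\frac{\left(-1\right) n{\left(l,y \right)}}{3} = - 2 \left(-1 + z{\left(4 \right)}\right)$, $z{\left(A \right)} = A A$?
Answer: $\frac{59}{2} \approx 29.5$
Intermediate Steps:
$z{\left(A \right)} = A^{2}$
$n{\left(l,y \right)} = 90$ ($n{\left(l,y \right)} = - 3 \left(- 2 \left(-1 + 4^{2}\right)\right) = - 3 \left(- 2 \left(-1 + 16\right)\right) = - 3 \left(\left(-2\right) 15\right) = \left(-3\right) \left(-30\right) = 90$)
$L{\left(O,x \right)} = \frac{90 + O}{2 x}$ ($L{\left(O,x \right)} = \frac{O + 90}{x + x} = \frac{90 + O}{2 x}$)
$L{\left(-31,j{\left(0,0 \right)} \right)} \left(-4\right) = \frac{90 - 31}{2 \left(-4 - 0\right)} \left(-4\right) = \frac{1}{2} \frac{1}{-4 + 0} \cdot 59 \left(-4\right) = \frac{1}{2} \frac{1}{-4} \cdot 59 \left(-4\right) = \frac{1}{2} \left(- \frac{1}{4}\right) 59 \left(-4\right) = \left(- \frac{59}{8}\right) \left(-4\right) = \frac{59}{2}$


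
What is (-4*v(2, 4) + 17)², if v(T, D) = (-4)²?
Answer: 2209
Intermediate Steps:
v(T, D) = 16
(-4*v(2, 4) + 17)² = (-4*16 + 17)² = (-64 + 17)² = (-47)² = 2209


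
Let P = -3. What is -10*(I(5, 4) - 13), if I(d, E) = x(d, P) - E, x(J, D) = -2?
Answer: 190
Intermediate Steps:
I(d, E) = -2 - E
-10*(I(5, 4) - 13) = -10*((-2 - 1*4) - 13) = -10*((-2 - 4) - 13) = -10*(-6 - 13) = -10*(-19) = 190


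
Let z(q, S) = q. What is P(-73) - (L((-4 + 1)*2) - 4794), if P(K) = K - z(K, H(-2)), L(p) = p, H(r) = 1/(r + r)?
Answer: 4800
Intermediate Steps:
H(r) = 1/(2*r)
P(K) = 0 (P(K) = K - K = 0)
P(-73) - (L((-4 + 1)*2) - 4794) = 0 - ((-4 + 1)*2 - 4794) = 0 - (-3*2 - 4794) = 0 - (-6 - 4794) = 0 - 1*(-4800) = 0 + 4800 = 4800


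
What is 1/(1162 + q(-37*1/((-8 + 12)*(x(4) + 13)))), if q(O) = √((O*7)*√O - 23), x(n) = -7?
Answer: 24/(27888 + √2*√(-6624 - 259*I*√222)) ≈ 0.00085957 + 3.6803e-6*I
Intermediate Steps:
q(O) = √(-23 + 7*O^(3/2)) (q(O) = √((7*O)*√O - 23) = √(7*O^(3/2) - 23) = √(-23 + 7*O^(3/2)))
1/(1162 + q(-37*1/((-8 + 12)*(x(4) + 13)))) = 1/(1162 + √(-23 + 7*(-37*1/((-8 + 12)*(-7 + 13)))^(3/2))) = 1/(1162 + √(-23 + 7*(-37/(4*6))^(3/2))) = 1/(1162 + √(-23 + 7*(-37/24)^(3/2))) = 1/(1162 + √(-23 + 7*(-37*I*√222/288))) = 1/(1162 + √(-23 - 259*I*√222/288))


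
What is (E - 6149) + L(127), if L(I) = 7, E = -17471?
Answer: -23613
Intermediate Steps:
(E - 6149) + L(127) = (-17471 - 6149) + 7 = -23620 + 7 = -23613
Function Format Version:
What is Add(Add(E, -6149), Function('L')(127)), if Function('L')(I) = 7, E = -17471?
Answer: -23613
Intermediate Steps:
Add(Add(E, -6149), Function('L')(127)) = Add(Add(-17471, -6149), 7) = Add(-23620, 7) = -23613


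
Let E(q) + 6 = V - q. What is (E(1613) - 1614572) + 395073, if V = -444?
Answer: -1221562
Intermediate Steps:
E(q) = -450 - q (E(q) = -6 + (-444 - q) = -450 - q)
(E(1613) - 1614572) + 395073 = ((-450 - 1*1613) - 1614572) + 395073 = ((-450 - 1613) - 1614572) + 395073 = (-2063 - 1614572) + 395073 = -1616635 + 395073 = -1221562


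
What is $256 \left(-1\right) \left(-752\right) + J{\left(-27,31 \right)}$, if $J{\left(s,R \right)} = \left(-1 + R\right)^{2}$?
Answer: $193412$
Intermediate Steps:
$256 \left(-1\right) \left(-752\right) + J{\left(-27,31 \right)} = 256 \left(-1\right) \left(-752\right) + \left(-1 + 31\right)^{2} = \left(-256\right) \left(-752\right) + 30^{2} = 192512 + 900 = 193412$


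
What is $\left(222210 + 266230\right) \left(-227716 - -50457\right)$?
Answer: $-86580385960$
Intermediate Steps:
$\left(222210 + 266230\right) \left(-227716 - -50457\right) = 488440 \left(-227716 + \left(50700 - 243\right)\right) = 488440 \left(-227716 + 50457\right) = 488440 \left(-177259\right) = -86580385960$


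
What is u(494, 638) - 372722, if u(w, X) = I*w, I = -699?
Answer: -718028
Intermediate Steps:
u(w, X) = -699*w
u(494, 638) - 372722 = -699*494 - 372722 = -345306 - 372722 = -718028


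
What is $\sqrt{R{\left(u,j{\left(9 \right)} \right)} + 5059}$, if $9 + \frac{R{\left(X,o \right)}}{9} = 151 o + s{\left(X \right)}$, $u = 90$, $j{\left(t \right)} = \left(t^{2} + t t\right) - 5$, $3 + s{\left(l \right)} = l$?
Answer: $2 \sqrt{54781} \approx 468.11$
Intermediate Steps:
$s{\left(l \right)} = -3 + l$
$j{\left(t \right)} = -5 + 2 t^{2}$ ($j{\left(t \right)} = \left(t^{2} + t^{2}\right) - 5 = 2 t^{2} - 5 = -5 + 2 t^{2}$)
$R{\left(X,o \right)} = -108 + 9 X + 1359 o$ ($R{\left(X,o \right)} = -81 + 9 \left(151 o + \left(-3 + X\right)\right) = -81 + 9 \left(-3 + X + 151 o\right) = -81 + \left(-27 + 9 X + 1359 o\right) = -108 + 9 X + 1359 o$)
$\sqrt{R{\left(u,j{\left(9 \right)} \right)} + 5059} = \sqrt{\left(-108 + 9 \cdot 90 + 1359 \left(-5 + 2 \cdot 9^{2}\right)\right) + 5059} = \sqrt{\left(-108 + 810 + 1359 \left(-5 + 2 \cdot 81\right)\right) + 5059} = \sqrt{\left(-108 + 810 + 1359 \left(-5 + 162\right)\right) + 5059} = \sqrt{\left(-108 + 810 + 1359 \cdot 157\right) + 5059} = \sqrt{\left(-108 + 810 + 213363\right) + 5059} = \sqrt{214065 + 5059} = \sqrt{219124} = 2 \sqrt{54781}$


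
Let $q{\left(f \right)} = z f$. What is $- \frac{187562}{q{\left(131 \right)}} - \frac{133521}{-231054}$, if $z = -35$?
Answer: $\frac{14649714711}{353127530} \approx 41.486$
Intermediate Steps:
$q{\left(f \right)} = - 35 f$
$- \frac{187562}{q{\left(131 \right)}} - \frac{133521}{-231054} = - \frac{187562}{\left(-35\right) 131} - \frac{133521}{-231054} = - \frac{187562}{-4585} - - \frac{44507}{77018} = \left(-187562\right) \left(- \frac{1}{4585}\right) + \frac{44507}{77018} = \frac{187562}{4585} + \frac{44507}{77018} = \frac{14649714711}{353127530}$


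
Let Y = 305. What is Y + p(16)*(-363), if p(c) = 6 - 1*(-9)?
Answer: -5140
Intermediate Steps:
p(c) = 15 (p(c) = 6 + 9 = 15)
Y + p(16)*(-363) = 305 + 15*(-363) = 305 - 5445 = -5140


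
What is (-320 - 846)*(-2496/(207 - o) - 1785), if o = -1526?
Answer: 3609820566/1733 ≈ 2.0830e+6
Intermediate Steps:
(-320 - 846)*(-2496/(207 - o) - 1785) = (-320 - 846)*(-2496/(207 - 1*(-1526)) - 1785) = -1166*(-2496/(207 + 1526) - 1785) = -1166*(-2496/1733 - 1785) = -1166*(-3095901/1733) = 3609820566/1733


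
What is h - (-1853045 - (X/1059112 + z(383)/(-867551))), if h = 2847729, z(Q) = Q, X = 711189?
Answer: 4319230064997715331/918833674712 ≈ 4.7008e+6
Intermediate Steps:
h - (-1853045 - (X/1059112 + z(383)/(-867551))) = 2847729 - (-1853045 - (711189/1059112 + 383/(-867551))) = 2847729 - (-1853045 - (711189*(1/1059112) + 383*(-1/867551))) = 2847729 - (-1853045 - (711189/1059112 - 383/867551)) = 2847729 - (-1853045 - 1*616587088243/918833674712) = 2847729 - (-1853045 - 616587088243/918833674712) = 2847729 - 1*(-1702640763343786283/918833674712) = 2847729 + 1702640763343786283/918833674712 = 4319230064997715331/918833674712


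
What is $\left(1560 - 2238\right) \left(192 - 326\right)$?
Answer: $90852$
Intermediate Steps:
$\left(1560 - 2238\right) \left(192 - 326\right) = \left(-678\right) \left(-134\right) = 90852$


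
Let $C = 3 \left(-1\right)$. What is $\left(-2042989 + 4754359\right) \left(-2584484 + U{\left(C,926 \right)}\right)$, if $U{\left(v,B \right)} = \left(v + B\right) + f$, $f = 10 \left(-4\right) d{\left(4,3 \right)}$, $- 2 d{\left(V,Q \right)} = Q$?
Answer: $-7004827106370$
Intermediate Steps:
$d{\left(V,Q \right)} = - \frac{Q}{2}$
$C = -3$
$f = 60$ ($f = 10 \left(-4\right) \left(\left(- \frac{1}{2}\right) 3\right) = \left(-40\right) \left(- \frac{3}{2}\right) = 60$)
$U{\left(v,B \right)} = 60 + B + v$ ($U{\left(v,B \right)} = \left(v + B\right) + 60 = \left(B + v\right) + 60 = 60 + B + v$)
$\left(-2042989 + 4754359\right) \left(-2584484 + U{\left(C,926 \right)}\right) = \left(-2042989 + 4754359\right) \left(-2584484 + \left(60 + 926 - 3\right)\right) = 2711370 \left(-2584484 + 983\right) = 2711370 \left(-2583501\right) = -7004827106370$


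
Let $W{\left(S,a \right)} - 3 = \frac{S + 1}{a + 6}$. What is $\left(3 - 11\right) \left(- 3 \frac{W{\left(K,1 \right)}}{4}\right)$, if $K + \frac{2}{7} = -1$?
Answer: $\frac{870}{49} \approx 17.755$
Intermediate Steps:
$K = - \frac{9}{7}$ ($K = - \frac{2}{7} - 1 = - \frac{9}{7} \approx -1.2857$)
$W{\left(S,a \right)} = 3 + \frac{1 + S}{6 + a}$ ($W{\left(S,a \right)} = 3 + \frac{S + 1}{a + 6} = 3 + \frac{1 + S}{6 + a}$)
$\left(3 - 11\right) \left(- 3 \frac{W{\left(K,1 \right)}}{4}\right) = \left(3 - 11\right) \left(- 3 \frac{\frac{1}{6 + 1} \left(19 - \frac{9}{7} + 3 \cdot 1\right)}{4}\right) = - 8 \left(- 3 \frac{19 - \frac{9}{7} + 3}{7} \cdot \frac{1}{4}\right) = - 8 \left(- 3 \cdot \frac{1}{7} \cdot \frac{145}{7} \cdot \frac{1}{4}\right) = - 8 \left(- 3 \cdot \frac{145}{49} \cdot \frac{1}{4}\right) = - 8 \left(\left(-3\right) \frac{145}{196}\right) = \left(-8\right) \left(- \frac{435}{196}\right) = \frac{870}{49}$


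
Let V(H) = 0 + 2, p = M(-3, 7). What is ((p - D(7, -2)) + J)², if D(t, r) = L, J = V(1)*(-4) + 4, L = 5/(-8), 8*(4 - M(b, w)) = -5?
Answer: 25/16 ≈ 1.5625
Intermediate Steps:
M(b, w) = 37/8 (M(b, w) = 4 - ⅛*(-5) = 4 + 5/8 = 37/8)
p = 37/8 ≈ 4.6250
V(H) = 2
L = -5/8 (L = 5*(-⅛) = -5/8 ≈ -0.62500)
J = -4 (J = 2*(-4) + 4 = -8 + 4 = -4)
D(t, r) = -5/8
((p - D(7, -2)) + J)² = ((37/8 - 1*(-5/8)) - 4)² = ((37/8 + 5/8) - 4)² = (21/4 - 4)² = (5/4)² = 25/16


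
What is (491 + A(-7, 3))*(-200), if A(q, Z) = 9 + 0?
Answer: -100000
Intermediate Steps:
A(q, Z) = 9
(491 + A(-7, 3))*(-200) = (491 + 9)*(-200) = 500*(-200) = -100000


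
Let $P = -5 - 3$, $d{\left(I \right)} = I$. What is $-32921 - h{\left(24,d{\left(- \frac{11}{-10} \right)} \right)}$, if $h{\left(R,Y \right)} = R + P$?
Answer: $-32937$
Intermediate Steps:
$P = -8$
$h{\left(R,Y \right)} = -8 + R$ ($h{\left(R,Y \right)} = R - 8 = -8 + R$)
$-32921 - h{\left(24,d{\left(- \frac{11}{-10} \right)} \right)} = -32921 - \left(-8 + 24\right) = -32921 - 16 = -32937$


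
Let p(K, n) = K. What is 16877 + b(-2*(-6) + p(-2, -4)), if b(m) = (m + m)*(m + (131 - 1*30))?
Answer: 19097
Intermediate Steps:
b(m) = 2*m*(101 + m) (b(m) = (2*m)*(m + (131 - 30)) = (2*m)*(m + 101) = (2*m)*(101 + m) = 2*m*(101 + m))
16877 + b(-2*(-6) + p(-2, -4)) = 16877 + 2*(-2*(-6) - 2)*(101 + (-2*(-6) - 2)) = 16877 + 2*(12 - 2)*(101 + (12 - 2)) = 16877 + 2*10*(101 + 10) = 16877 + 2*10*111 = 16877 + 2220 = 19097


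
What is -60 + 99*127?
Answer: 12513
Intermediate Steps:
-60 + 99*127 = -60 + 12573 = 12513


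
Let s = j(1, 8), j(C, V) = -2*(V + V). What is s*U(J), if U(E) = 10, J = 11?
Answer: -320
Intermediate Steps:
j(C, V) = -4*V
s = -32 (s = -4*8 = -32)
s*U(J) = -32*10 = -320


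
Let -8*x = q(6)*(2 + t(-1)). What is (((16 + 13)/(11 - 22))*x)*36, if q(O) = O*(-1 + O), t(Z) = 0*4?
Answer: 7830/11 ≈ 711.82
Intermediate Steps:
t(Z) = 0
x = -15/2 (x = -6*(-1 + 6)*(2 + 0)/8 = -6*5*2/8 = -15*2/4 = -⅛*60 = -15/2 ≈ -7.5000)
(((16 + 13)/(11 - 22))*x)*36 = (((16 + 13)/(11 - 22))*(-15/2))*36 = ((29/(-11))*(-15/2))*36 = ((29*(-1/11))*(-15/2))*36 = -29/11*(-15/2)*36 = (435/22)*36 = 7830/11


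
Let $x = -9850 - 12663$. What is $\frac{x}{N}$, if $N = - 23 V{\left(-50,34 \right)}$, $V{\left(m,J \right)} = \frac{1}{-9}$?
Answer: $- \frac{202617}{23} \approx -8809.4$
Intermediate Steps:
$V{\left(m,J \right)} = - \frac{1}{9}$
$N = \frac{23}{9}$ ($N = \left(-23\right) \left(- \frac{1}{9}\right) = \frac{23}{9} \approx 2.5556$)
$x = -22513$
$\frac{x}{N} = - \frac{22513}{\frac{23}{9}} = \left(-22513\right) \frac{9}{23} = - \frac{202617}{23}$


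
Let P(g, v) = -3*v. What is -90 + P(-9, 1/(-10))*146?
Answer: -231/5 ≈ -46.200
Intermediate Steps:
-90 + P(-9, 1/(-10))*146 = -90 - 3/(-10)*146 = -90 - 3*(-⅒)*146 = -90 + (3/10)*146 = -90 + 219/5 = -231/5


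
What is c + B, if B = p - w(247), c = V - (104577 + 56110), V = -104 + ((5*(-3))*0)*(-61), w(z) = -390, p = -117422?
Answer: -277823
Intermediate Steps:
V = -104 (V = -104 - 15*0*(-61) = -104 + 0*(-61) = -104 + 0 = -104)
c = -160791 (c = -104 - (104577 + 56110) = -104 - 1*160687 = -104 - 160687 = -160791)
B = -117032 (B = -117422 - 1*(-390) = -117422 + 390 = -117032)
c + B = -160791 - 117032 = -277823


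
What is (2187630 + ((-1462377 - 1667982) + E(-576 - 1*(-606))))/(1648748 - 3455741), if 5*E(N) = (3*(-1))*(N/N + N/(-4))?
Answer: 3142417/6023310 ≈ 0.52171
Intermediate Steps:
E(N) = -⅗ + 3*N/20 (E(N) = ((3*(-1))*(N/N + N/(-4)))/5 = (-3*(1 + N*(-¼)))/5 = (-3*(1 - N/4))/5 = (-3 + 3*N/4)/5 = -⅗ + 3*N/20)
(2187630 + ((-1462377 - 1667982) + E(-576 - 1*(-606))))/(1648748 - 3455741) = (2187630 + ((-1462377 - 1667982) + (-⅗ + 3*(-576 - 1*(-606))/20)))/(1648748 - 3455741) = (2187630 + (-3130359 + (-⅗ + 3*(-576 + 606)/20)))/(-1806993) = (2187630 + (-3130359 + (-⅗ + (3/20)*30)))*(-1/1806993) = (2187630 + (-3130359 + (-⅗ + 9/2)))*(-1/1806993) = (2187630 + (-3130359 + 39/10))*(-1/1806993) = (2187630 - 31303551/10)*(-1/1806993) = -9427251/10*(-1/1806993) = 3142417/6023310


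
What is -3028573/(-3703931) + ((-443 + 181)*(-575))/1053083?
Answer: 3747335945709/3900546769273 ≈ 0.96072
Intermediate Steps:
-3028573/(-3703931) + ((-443 + 181)*(-575))/1053083 = -3028573*(-1/3703931) - 262*(-575)*(1/1053083) = 3028573/3703931 + 150650*(1/1053083) = 3028573/3703931 + 150650/1053083 = 3747335945709/3900546769273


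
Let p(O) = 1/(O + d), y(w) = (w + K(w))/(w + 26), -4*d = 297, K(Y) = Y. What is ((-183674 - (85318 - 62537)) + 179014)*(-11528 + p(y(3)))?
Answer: 905682045876/2863 ≈ 3.1634e+8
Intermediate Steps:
d = -297/4 (d = -¼*297 = -297/4 ≈ -74.250)
y(w) = 2*w/(26 + w) (y(w) = (w + w)/(w + 26) = (2*w)/(26 + w) = 2*w/(26 + w))
p(O) = 1/(-297/4 + O) (p(O) = 1/(O - 297/4) = 1/(-297/4 + O))
((-183674 - (85318 - 62537)) + 179014)*(-11528 + p(y(3))) = ((-183674 - (85318 - 62537)) + 179014)*(-11528 + 4/(-297 + 4*(2*3/(26 + 3)))) = ((-183674 - 1*22781) + 179014)*(-11528 + 4/(-297 + 4*(2*3/29))) = ((-183674 - 22781) + 179014)*(-11528 + 4/(-297 + 4*(2*3*(1/29)))) = (-206455 + 179014)*(-11528 + 4/(-297 + 4*(6/29))) = -27441*(-11528 + 4/(-297 + 24/29)) = -27441*(-11528 + 4/(-8589/29)) = -27441*(-11528 + 4*(-29/8589)) = -27441*(-11528 - 116/8589) = -27441*(-99014108/8589) = 905682045876/2863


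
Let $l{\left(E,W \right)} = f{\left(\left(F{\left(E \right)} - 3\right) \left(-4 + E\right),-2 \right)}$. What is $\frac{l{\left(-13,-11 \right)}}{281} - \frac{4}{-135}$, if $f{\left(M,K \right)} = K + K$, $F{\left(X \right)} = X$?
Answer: $\frac{584}{37935} \approx 0.015395$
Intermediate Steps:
$f{\left(M,K \right)} = 2 K$
$l{\left(E,W \right)} = -4$ ($l{\left(E,W \right)} = 2 \left(-2\right) = -4$)
$\frac{l{\left(-13,-11 \right)}}{281} - \frac{4}{-135} = - \frac{4}{281} - \frac{4}{-135} = \left(-4\right) \frac{1}{281} - - \frac{4}{135} = - \frac{4}{281} + \frac{4}{135} = \frac{584}{37935}$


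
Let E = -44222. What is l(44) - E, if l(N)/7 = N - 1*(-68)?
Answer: 45006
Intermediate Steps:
l(N) = 476 + 7*N (l(N) = 7*(N - 1*(-68)) = 7*(N + 68) = 7*(68 + N) = 476 + 7*N)
l(44) - E = (476 + 7*44) - 1*(-44222) = (476 + 308) + 44222 = 784 + 44222 = 45006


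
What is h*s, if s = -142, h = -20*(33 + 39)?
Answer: 204480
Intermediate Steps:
h = -1440 (h = -20*72 = -1440)
h*s = -1440*(-142) = 204480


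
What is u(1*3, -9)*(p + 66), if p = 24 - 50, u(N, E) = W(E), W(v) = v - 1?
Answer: -400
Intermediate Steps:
W(v) = -1 + v
u(N, E) = -1 + E
p = -26
u(1*3, -9)*(p + 66) = (-1 - 9)*(-26 + 66) = -10*40 = -400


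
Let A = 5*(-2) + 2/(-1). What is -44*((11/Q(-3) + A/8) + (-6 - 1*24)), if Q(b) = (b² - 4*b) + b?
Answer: 12232/9 ≈ 1359.1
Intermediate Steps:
Q(b) = b² - 3*b
A = -12 (A = -10 + 2*(-1) = -10 - 2 = -12)
-44*((11/Q(-3) + A/8) + (-6 - 1*24)) = -44*((11/((-3*(-3 - 3))) - 12/8) + (-6 - 1*24)) = -44*((11/((-3*(-6))) - 12*⅛) + (-6 - 24)) = -44*((11/18 - 3/2) - 30) = -44*(-8/9 - 30) = -44*(-278/9) = 12232/9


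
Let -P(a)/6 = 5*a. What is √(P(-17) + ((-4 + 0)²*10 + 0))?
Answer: √670 ≈ 25.884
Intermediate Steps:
P(a) = -30*a
√(P(-17) + ((-4 + 0)²*10 + 0)) = √(-30*(-17) + ((-4 + 0)²*10 + 0)) = √(510 + ((-4)²*10 + 0)) = √(510 + (16*10 + 0)) = √(510 + (160 + 0)) = √(510 + 160) = √670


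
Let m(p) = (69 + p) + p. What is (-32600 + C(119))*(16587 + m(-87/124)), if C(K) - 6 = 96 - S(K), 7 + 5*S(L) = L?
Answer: -16790038617/31 ≈ -5.4161e+8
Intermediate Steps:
S(L) = -7/5 + L/5
m(p) = 69 + 2*p
C(K) = 517/5 - K/5 (C(K) = 6 + (96 - (-7/5 + K/5)) = 6 + (96 + (7/5 - K/5)) = 6 + (487/5 - K/5) = 517/5 - K/5)
(-32600 + C(119))*(16587 + m(-87/124)) = (-32600 + (517/5 - ⅕*119))*(16587 + (69 + 2*(-87/124))) = (-32600 + (517/5 - 119/5))*(16587 + (69 + 2*(-87*1/124))) = (-32600 + 398/5)*(16587 + (69 + 2*(-87/124))) = -162602*(16587 + (69 - 87/62))/5 = -162602*(16587 + 4191/62)/5 = -162602/5*1032585/62 = -16790038617/31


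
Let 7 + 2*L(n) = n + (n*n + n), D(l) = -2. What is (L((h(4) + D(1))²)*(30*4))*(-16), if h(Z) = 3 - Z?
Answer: -88320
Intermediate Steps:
L(n) = -7/2 + n + n²/2 (L(n) = -7/2 + (n + (n*n + n))/2 = -7/2 + (n + (n² + n))/2 = -7/2 + (n + (n + n²))/2 = -7/2 + (n² + 2*n)/2 = -7/2 + (n + n²/2) = -7/2 + n + n²/2)
(L((h(4) + D(1))²)*(30*4))*(-16) = ((-7/2 + ((3 - 1*4) - 2)² + (((3 - 1*4) - 2)²)²/2)*(30*4))*(-16) = ((-7/2 + ((3 - 4) - 2)² + (((3 - 4) - 2)²)²/2)*120)*(-16) = ((-7/2 + (-1 - 2)² + ((-1 - 2)²)²/2)*120)*(-16) = ((-7/2 + (-3)² + ((-3)²)²/2)*120)*(-16) = ((-7/2 + 9 + (½)*9²)*120)*(-16) = ((-7/2 + 9 + (½)*81)*120)*(-16) = ((-7/2 + 9 + 81/2)*120)*(-16) = (46*120)*(-16) = 5520*(-16) = -88320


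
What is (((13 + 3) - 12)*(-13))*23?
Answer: -1196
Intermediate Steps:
(((13 + 3) - 12)*(-13))*23 = ((16 - 12)*(-13))*23 = (4*(-13))*23 = -52*23 = -1196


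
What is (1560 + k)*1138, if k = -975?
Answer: 665730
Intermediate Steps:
(1560 + k)*1138 = (1560 - 975)*1138 = 585*1138 = 665730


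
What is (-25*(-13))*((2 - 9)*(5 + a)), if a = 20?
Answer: -56875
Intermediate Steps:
(-25*(-13))*((2 - 9)*(5 + a)) = (-25*(-13))*((2 - 9)*(5 + 20)) = 325*(-7*25) = 325*(-175) = -56875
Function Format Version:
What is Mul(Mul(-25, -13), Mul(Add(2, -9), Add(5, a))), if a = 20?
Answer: -56875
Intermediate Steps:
Mul(Mul(-25, -13), Mul(Add(2, -9), Add(5, a))) = Mul(Mul(-25, -13), Mul(Add(2, -9), Add(5, 20))) = Mul(325, Mul(-7, 25)) = Mul(325, -175) = -56875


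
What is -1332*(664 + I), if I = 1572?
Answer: -2978352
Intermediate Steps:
-1332*(664 + I) = -1332*(664 + 1572) = -1332*2236 = -2978352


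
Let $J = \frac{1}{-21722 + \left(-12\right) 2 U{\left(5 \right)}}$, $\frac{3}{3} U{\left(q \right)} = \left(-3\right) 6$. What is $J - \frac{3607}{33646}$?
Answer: $- \frac{19206669}{179080835} \approx -0.10725$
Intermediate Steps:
$U{\left(q \right)} = -18$ ($U{\left(q \right)} = \left(-3\right) 6 = -18$)
$J = - \frac{1}{21290}$ ($J = \frac{1}{-21722 + \left(-12\right) 2 \left(-18\right)} = \frac{1}{-21722 - -432} = \frac{1}{-21722 + 432} = \frac{1}{-21290} = - \frac{1}{21290} \approx -4.697 \cdot 10^{-5}$)
$J - \frac{3607}{33646} = - \frac{1}{21290} - \frac{3607}{33646} = - \frac{19206669}{179080835}$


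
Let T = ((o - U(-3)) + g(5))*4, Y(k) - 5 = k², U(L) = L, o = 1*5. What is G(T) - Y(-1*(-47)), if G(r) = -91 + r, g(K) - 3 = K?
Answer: -2241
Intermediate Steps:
g(K) = 3 + K
o = 5
Y(k) = 5 + k²
T = 64 (T = ((5 - 1*(-3)) + (3 + 5))*4 = ((5 + 3) + 8)*4 = (8 + 8)*4 = 16*4 = 64)
G(T) - Y(-1*(-47)) = (-91 + 64) - (5 + (-1*(-47))²) = -27 - (5 + 47²) = -27 - (5 + 2209) = -27 - 1*2214 = -27 - 2214 = -2241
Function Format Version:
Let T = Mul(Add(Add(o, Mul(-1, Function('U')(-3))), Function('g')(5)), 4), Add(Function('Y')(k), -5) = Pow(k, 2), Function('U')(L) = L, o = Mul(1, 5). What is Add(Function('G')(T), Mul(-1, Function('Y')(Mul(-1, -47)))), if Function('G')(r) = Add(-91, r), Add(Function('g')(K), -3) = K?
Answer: -2241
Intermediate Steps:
Function('g')(K) = Add(3, K)
o = 5
Function('Y')(k) = Add(5, Pow(k, 2))
T = 64 (T = Mul(Add(Add(5, Mul(-1, -3)), Add(3, 5)), 4) = Mul(Add(Add(5, 3), 8), 4) = Mul(Add(8, 8), 4) = Mul(16, 4) = 64)
Add(Function('G')(T), Mul(-1, Function('Y')(Mul(-1, -47)))) = Add(Add(-91, 64), Mul(-1, Add(5, Pow(Mul(-1, -47), 2)))) = Add(-27, Mul(-1, Add(5, Pow(47, 2)))) = Add(-27, Mul(-1, Add(5, 2209))) = Add(-27, Mul(-1, 2214)) = Add(-27, -2214) = -2241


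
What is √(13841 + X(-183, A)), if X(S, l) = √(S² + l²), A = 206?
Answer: √(13841 + 5*√3037) ≈ 118.81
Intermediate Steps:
√(13841 + X(-183, A)) = √(13841 + √((-183)² + 206²)) = √(13841 + √(33489 + 42436)) = √(13841 + √75925) = √(13841 + 5*√3037)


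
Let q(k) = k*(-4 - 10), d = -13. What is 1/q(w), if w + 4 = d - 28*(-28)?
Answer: -1/10738 ≈ -9.3127e-5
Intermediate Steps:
w = 767 (w = -4 + (-13 - 28*(-28)) = -4 + (-13 + 784) = -4 + 771 = 767)
q(k) = -14*k (q(k) = k*(-14) = -14*k)
1/q(w) = 1/(-14*767) = 1/(-10738) = -1/10738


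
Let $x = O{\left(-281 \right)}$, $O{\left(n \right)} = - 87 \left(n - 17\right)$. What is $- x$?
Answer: $-25926$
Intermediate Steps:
$O{\left(n \right)} = 1479 - 87 n$ ($O{\left(n \right)} = - 87 \left(-17 + n\right) = 1479 - 87 n$)
$x = 25926$ ($x = 1479 - -24447 = 1479 + 24447 = 25926$)
$- x = \left(-1\right) 25926 = -25926$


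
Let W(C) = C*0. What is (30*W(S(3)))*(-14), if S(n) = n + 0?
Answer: 0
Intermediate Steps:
S(n) = n
W(C) = 0
(30*W(S(3)))*(-14) = (30*0)*(-14) = 0*(-14) = 0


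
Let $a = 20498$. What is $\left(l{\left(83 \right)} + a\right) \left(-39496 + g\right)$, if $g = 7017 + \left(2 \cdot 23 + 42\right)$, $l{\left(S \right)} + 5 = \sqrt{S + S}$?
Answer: $-663788763 - 32391 \sqrt{166} \approx -6.6421 \cdot 10^{8}$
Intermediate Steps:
$l{\left(S \right)} = -5 + \sqrt{2} \sqrt{S}$ ($l{\left(S \right)} = -5 + \sqrt{S + S} = -5 + \sqrt{2 S} = -5 + \sqrt{2} \sqrt{S}$)
$g = 7105$ ($g = 7017 + \left(46 + 42\right) = 7017 + 88 = 7105$)
$\left(l{\left(83 \right)} + a\right) \left(-39496 + g\right) = \left(\left(-5 + \sqrt{2} \sqrt{83}\right) + 20498\right) \left(-39496 + 7105\right) = \left(\left(-5 + \sqrt{166}\right) + 20498\right) \left(-32391\right) = \left(20493 + \sqrt{166}\right) \left(-32391\right) = -663788763 - 32391 \sqrt{166}$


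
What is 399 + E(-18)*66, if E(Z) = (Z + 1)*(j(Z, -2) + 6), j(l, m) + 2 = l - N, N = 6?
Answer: 22839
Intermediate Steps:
j(l, m) = -8 + l (j(l, m) = -2 + (l - 1*6) = -2 + (l - 6) = -2 + (-6 + l) = -8 + l)
E(Z) = (1 + Z)*(-2 + Z) (E(Z) = (Z + 1)*((-8 + Z) + 6) = (1 + Z)*(-2 + Z))
399 + E(-18)*66 = 399 + (-2 + (-18)² - 1*(-18))*66 = 399 + (-2 + 324 + 18)*66 = 399 + 340*66 = 399 + 22440 = 22839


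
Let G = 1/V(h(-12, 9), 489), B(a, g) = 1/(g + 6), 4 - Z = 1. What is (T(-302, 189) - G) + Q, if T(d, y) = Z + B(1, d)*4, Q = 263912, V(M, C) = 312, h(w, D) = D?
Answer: 3046634567/11544 ≈ 2.6392e+5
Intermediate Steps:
Z = 3 (Z = 4 - 1*1 = 4 - 1 = 3)
B(a, g) = 1/(6 + g)
G = 1/312 ≈ 0.0032051
T(d, y) = 3 + 4/(6 + d)
(T(-302, 189) - G) + Q = ((22 + 3*(-302))/(6 - 302) - 1*1/312) + 263912 = ((22 - 906)/(-296) - 1/312) + 263912 = (-1/296*(-884) - 1/312) + 263912 = (221/74 - 1/312) + 263912 = 34439/11544 + 263912 = 3046634567/11544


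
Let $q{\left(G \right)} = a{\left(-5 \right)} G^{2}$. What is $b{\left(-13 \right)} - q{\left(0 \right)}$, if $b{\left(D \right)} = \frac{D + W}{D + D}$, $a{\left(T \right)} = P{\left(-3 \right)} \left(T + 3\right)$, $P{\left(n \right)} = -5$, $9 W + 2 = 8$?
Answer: $\frac{37}{78} \approx 0.47436$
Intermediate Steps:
$W = \frac{2}{3}$ ($W = - \frac{2}{9} + \frac{1}{9} \cdot 8 = - \frac{2}{9} + \frac{8}{9} = \frac{2}{3} \approx 0.66667$)
$a{\left(T \right)} = -15 - 5 T$ ($a{\left(T \right)} = - 5 \left(T + 3\right) = - 5 \left(3 + T\right) = -15 - 5 T$)
$b{\left(D \right)} = \frac{\frac{2}{3} + D}{2 D}$ ($b{\left(D \right)} = \frac{D + \frac{2}{3}}{D + D} = \frac{\frac{2}{3} + D}{2 D}$)
$q{\left(G \right)} = 10 G^{2}$ ($q{\left(G \right)} = \left(-15 - -25\right) G^{2} = \left(-15 + 25\right) G^{2} = 10 G^{2}$)
$b{\left(-13 \right)} - q{\left(0 \right)} = \frac{2 + 3 \left(-13\right)}{6 \left(-13\right)} - 10 \cdot 0^{2} = \frac{1}{6} \left(- \frac{1}{13}\right) \left(2 - 39\right) - 10 \cdot 0 = \frac{1}{6} \left(- \frac{1}{13}\right) \left(-37\right) - 0 = \frac{37}{78} + 0 = \frac{37}{78}$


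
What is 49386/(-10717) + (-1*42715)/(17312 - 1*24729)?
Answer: 91480693/79487989 ≈ 1.1509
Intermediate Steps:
49386/(-10717) + (-1*42715)/(17312 - 1*24729) = 49386*(-1/10717) - 42715/(17312 - 24729) = -49386/10717 - 42715/(-7417) = -49386/10717 - 42715*(-1/7417) = -49386/10717 + 42715/7417 = 91480693/79487989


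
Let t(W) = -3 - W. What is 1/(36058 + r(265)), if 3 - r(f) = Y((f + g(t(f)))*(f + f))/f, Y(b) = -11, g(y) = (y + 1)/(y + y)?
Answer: 265/9556176 ≈ 2.7731e-5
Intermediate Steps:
g(y) = (1 + y)/(2*y) (g(y) = (1 + y)/((2*y)) = (1 + y)*(1/(2*y)) = (1 + y)/(2*y))
r(f) = 3 + 11/f (r(f) = 3 - (-11)/f = 3 + 11/f)
1/(36058 + r(265)) = 1/(36058 + (3 + 11/265)) = 1/(36058 + 806/265) = 1/(9556176/265) = 265/9556176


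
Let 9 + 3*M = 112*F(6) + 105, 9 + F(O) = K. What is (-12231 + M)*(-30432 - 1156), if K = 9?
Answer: 385342012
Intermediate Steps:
F(O) = 0 (F(O) = -9 + 9 = 0)
M = 32 (M = -3 + (112*0 + 105)/3 = -3 + (0 + 105)/3 = -3 + (1/3)*105 = -3 + 35 = 32)
(-12231 + M)*(-30432 - 1156) = (-12231 + 32)*(-30432 - 1156) = -12199*(-31588) = 385342012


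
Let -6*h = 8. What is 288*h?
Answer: -384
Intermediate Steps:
h = -4/3 (h = -⅙*8 = -4/3 ≈ -1.3333)
288*h = 288*(-4/3) = -384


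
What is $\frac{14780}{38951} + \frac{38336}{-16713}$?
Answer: $- \frac{1246207396}{650988063} \approx -1.9143$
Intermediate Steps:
$\frac{14780}{38951} + \frac{38336}{-16713} = 14780 \cdot \frac{1}{38951} + 38336 \left(- \frac{1}{16713}\right) = \frac{14780}{38951} - \frac{38336}{16713} = - \frac{1246207396}{650988063}$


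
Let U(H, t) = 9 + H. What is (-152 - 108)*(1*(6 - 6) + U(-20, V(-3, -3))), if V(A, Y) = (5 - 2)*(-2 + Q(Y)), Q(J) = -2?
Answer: 2860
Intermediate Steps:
V(A, Y) = -12 (V(A, Y) = (5 - 2)*(-2 - 2) = 3*(-4) = -12)
(-152 - 108)*(1*(6 - 6) + U(-20, V(-3, -3))) = (-152 - 108)*(1*(6 - 6) + (9 - 20)) = -260*(1*0 - 11) = -260*(0 - 11) = -260*(-11) = 2860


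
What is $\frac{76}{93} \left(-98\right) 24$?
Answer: $- \frac{59584}{31} \approx -1922.1$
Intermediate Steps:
$\frac{76}{93} \left(-98\right) 24 = \left(- \frac{7448}{93}\right) 24 = - \frac{59584}{31}$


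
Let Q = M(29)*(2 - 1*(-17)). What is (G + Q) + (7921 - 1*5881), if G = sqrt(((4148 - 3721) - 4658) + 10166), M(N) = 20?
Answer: 2420 + sqrt(5935) ≈ 2497.0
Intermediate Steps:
G = sqrt(5935) (G = sqrt((427 - 4658) + 10166) = sqrt(-4231 + 10166) = sqrt(5935) ≈ 77.039)
Q = 380 (Q = 20*(2 - 1*(-17)) = 20*(2 + 17) = 20*19 = 380)
(G + Q) + (7921 - 1*5881) = (sqrt(5935) + 380) + (7921 - 1*5881) = (380 + sqrt(5935)) + (7921 - 5881) = (380 + sqrt(5935)) + 2040 = 2420 + sqrt(5935)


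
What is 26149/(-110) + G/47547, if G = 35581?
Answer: -1239392593/5230170 ≈ -236.97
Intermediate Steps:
26149/(-110) + G/47547 = 26149/(-110) + 35581/47547 = 26149*(-1/110) + 35581*(1/47547) = -26149/110 + 35581/47547 = -1239392593/5230170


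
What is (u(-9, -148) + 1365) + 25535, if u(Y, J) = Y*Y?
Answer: 26981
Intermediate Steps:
u(Y, J) = Y**2
(u(-9, -148) + 1365) + 25535 = ((-9)**2 + 1365) + 25535 = (81 + 1365) + 25535 = 1446 + 25535 = 26981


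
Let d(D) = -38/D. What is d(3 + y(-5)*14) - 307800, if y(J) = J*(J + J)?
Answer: -11388602/37 ≈ -3.0780e+5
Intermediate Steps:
y(J) = 2*J**2 (y(J) = J*(2*J) = 2*J**2)
d(3 + y(-5)*14) - 307800 = -38/(3 + (2*(-5)**2)*14) - 307800 = -38/(3 + (2*25)*14) - 307800 = -38/(3 + 50*14) - 307800 = -38/(3 + 700) - 307800 = -38/703 - 307800 = -38*1/703 - 307800 = -2/37 - 307800 = -11388602/37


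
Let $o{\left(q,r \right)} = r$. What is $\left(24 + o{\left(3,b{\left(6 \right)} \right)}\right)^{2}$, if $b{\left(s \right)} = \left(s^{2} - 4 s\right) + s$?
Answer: $1764$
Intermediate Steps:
$b{\left(s \right)} = s^{2} - 3 s$
$\left(24 + o{\left(3,b{\left(6 \right)} \right)}\right)^{2} = \left(24 + 6 \left(-3 + 6\right)\right)^{2} = \left(24 + 6 \cdot 3\right)^{2} = \left(24 + 18\right)^{2} = 42^{2} = 1764$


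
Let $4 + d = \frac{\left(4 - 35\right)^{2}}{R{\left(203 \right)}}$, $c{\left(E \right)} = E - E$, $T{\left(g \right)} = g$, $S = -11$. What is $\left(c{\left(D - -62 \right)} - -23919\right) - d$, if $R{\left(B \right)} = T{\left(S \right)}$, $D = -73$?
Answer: $\frac{264114}{11} \approx 24010.0$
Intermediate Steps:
$c{\left(E \right)} = 0$
$R{\left(B \right)} = -11$
$d = - \frac{1005}{11}$ ($d = -4 + \frac{\left(4 - 35\right)^{2}}{-11} = -4 + \left(-31\right)^{2} \left(- \frac{1}{11}\right) = -4 + 961 \left(- \frac{1}{11}\right) = -4 - \frac{961}{11} = - \frac{1005}{11} \approx -91.364$)
$\left(c{\left(D - -62 \right)} - -23919\right) - d = \left(0 - -23919\right) - - \frac{1005}{11} = \left(0 + 23919\right) + \frac{1005}{11} = 23919 + \frac{1005}{11} = \frac{264114}{11}$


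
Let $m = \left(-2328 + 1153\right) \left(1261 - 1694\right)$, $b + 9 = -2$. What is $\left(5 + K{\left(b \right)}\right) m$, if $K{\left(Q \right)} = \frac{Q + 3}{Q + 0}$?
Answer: $\frac{32052825}{11} \approx 2.9139 \cdot 10^{6}$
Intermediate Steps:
$b = -11$ ($b = -9 - 2 = -11$)
$m = 508775$ ($m = \left(-1175\right) \left(-433\right) = 508775$)
$K{\left(Q \right)} = \frac{3 + Q}{Q}$
$\left(5 + K{\left(b \right)}\right) m = \left(5 + \frac{3 - 11}{-11}\right) 508775 = \left(5 - - \frac{8}{11}\right) 508775 = \left(5 + \frac{8}{11}\right) 508775 = \frac{63}{11} \cdot 508775 = \frac{32052825}{11}$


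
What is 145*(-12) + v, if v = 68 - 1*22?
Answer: -1694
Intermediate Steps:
v = 46 (v = 68 - 22 = 46)
145*(-12) + v = 145*(-12) + 46 = -1740 + 46 = -1694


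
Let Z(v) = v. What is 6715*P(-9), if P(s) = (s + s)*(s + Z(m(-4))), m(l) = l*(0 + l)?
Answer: -846090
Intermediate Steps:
m(l) = l² (m(l) = l*l = l²)
P(s) = 2*s*(16 + s) (P(s) = (s + s)*(s + (-4)²) = (2*s)*(s + 16) = (2*s)*(16 + s) = 2*s*(16 + s))
6715*P(-9) = 6715*(2*(-9)*(16 - 9)) = 6715*(2*(-9)*7) = 6715*(-126) = -846090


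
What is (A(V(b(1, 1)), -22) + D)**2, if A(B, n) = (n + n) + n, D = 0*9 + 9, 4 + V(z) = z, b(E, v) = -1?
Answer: 3249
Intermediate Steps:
V(z) = -4 + z
D = 9 (D = 0 + 9 = 9)
A(B, n) = 3*n (A(B, n) = 2*n + n = 3*n)
(A(V(b(1, 1)), -22) + D)**2 = (3*(-22) + 9)**2 = (-66 + 9)**2 = (-57)**2 = 3249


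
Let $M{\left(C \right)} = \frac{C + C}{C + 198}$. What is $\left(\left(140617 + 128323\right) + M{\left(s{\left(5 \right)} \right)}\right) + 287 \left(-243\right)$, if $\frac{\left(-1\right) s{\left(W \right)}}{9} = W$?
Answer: $\frac{3386373}{17} \approx 1.992 \cdot 10^{5}$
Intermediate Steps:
$s{\left(W \right)} = - 9 W$
$M{\left(C \right)} = \frac{2 C}{198 + C}$
$\left(\left(140617 + 128323\right) + M{\left(s{\left(5 \right)} \right)}\right) + 287 \left(-243\right) = \left(\left(140617 + 128323\right) + \frac{2 \left(\left(-9\right) 5\right)}{198 - 45}\right) + 287 \left(-243\right) = \left(268940 + 2 \left(-45\right) \frac{1}{198 - 45}\right) - 69741 = \left(268940 + 2 \left(-45\right) \frac{1}{153}\right) - 69741 = \left(268940 - \frac{10}{17}\right) - 69741 = \frac{4571970}{17} - 69741 = \frac{3386373}{17}$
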